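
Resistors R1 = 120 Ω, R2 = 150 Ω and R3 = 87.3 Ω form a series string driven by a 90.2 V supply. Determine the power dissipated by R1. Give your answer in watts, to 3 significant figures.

Every series element carries the same I. Get I from the total resistance, then P = I² × R1.
R_total = 120 + 150 + 87.3 = 357.3 Ω
I = V / R_total = 90.2 / 357.3 = 0.2524 A
P_R1 = I² × R1 = (0.2524)² × 120 = 7.648 W

7.65 W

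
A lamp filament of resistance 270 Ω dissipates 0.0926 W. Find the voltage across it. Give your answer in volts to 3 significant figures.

5.00 V

From P = V I = I²R = V²/R, with the two given quantities we get V = √(P R).
V = √(0.0926 × 270) = 5.000 V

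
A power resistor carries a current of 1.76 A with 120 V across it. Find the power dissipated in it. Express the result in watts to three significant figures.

211 W

V and I are known directly — P = V I, no intermediate step needed.
P = 120 V × 1.760 A = 211.2 W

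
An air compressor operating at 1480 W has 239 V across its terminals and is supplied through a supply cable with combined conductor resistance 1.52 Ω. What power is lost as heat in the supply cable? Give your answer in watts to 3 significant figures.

The supply cable and load are in series, so the same current flows in both; the loss is I²R_line.
I = P / V = 1480 / 239 = 6.192 A through the supply cable.
P_line = I² R_line = (6.192)² × 1.52 = 58.29 W

58.3 W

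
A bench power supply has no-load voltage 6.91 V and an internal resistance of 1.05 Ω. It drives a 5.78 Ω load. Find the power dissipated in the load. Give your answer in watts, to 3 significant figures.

Find the circuit current first, then P = I²R for the load (series elements share I).
I = ε / (r + R) = 6.91 / (1.05 + 5.78) = 1.012 A
P_load = I² R = (1.012)² × 5.78 = 5.916 W

5.92 W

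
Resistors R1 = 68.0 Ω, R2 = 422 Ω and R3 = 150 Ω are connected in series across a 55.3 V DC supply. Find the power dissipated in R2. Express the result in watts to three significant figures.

3.15 W

In a series string the same current flows through every resistor — find that current, then P = I²R for the one we want.
R_total = 68.0 + 422 + 150 = 640.0 Ω
I = V / R_total = 55.3 / 640.0 = 0.08641 A
P_R2 = I² × R2 = (0.08641)² × 422 = 3.151 W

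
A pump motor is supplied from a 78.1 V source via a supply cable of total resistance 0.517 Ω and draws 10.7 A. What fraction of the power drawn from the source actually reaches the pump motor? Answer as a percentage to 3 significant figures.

92.9 %

The supply cable carries the full 10.7 A.
P_line = I² R_line = (10.70)² × 0.517 = 59.19 W
P_source = V I = 78.1 × 10.70 = 835.7 W; P_load = 776.5 W
η = P_load / P_source = 776.5 / 835.7 = 0.9292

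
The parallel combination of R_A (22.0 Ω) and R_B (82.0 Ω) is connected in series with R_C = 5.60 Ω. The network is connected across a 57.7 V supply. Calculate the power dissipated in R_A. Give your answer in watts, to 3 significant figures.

Collapse the R_A‖R_B pair into one equivalent R_p; then R_p and R_C form a series string.
R_p = (22.0×82.0)/(22.0+82.0) = 17.35 Ω
R_total = R_p + 5.60 = 17.35 + 5.60 = 22.95 Ω
I = V / R_total = 57.7 / 22.95 = 2.515 A
Voltage across the parallel pair: V_p = I × R_p = 2.515 × 17.35 = 43.62 V
R_A has V_p across it, so P = V_p²/R_A.
P_R_A = (43.62)² / 22.0 = 86.48 W

86.5 W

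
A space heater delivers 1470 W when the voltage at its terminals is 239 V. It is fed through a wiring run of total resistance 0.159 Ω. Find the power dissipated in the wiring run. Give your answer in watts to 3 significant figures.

The wiring run and load are in series, so the same current flows in both; the loss is I²R_line.
I = P / V = 1470 / 239 = 6.151 A through the wiring run.
P_line = I² R_line = (6.151)² × 0.159 = 6.015 W

6.02 W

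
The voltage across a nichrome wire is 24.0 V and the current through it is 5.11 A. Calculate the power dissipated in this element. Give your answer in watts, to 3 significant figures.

Since both terminal voltage and current are stated, P = V I gives the power in one step.
P = 24.0 V × 5.110 A = 122.6 W

123 W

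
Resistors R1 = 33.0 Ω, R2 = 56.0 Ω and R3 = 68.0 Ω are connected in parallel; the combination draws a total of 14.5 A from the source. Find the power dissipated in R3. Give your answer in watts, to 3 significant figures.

We need the common branch voltage; get it from I_total × R_eq, then P = V²/R for the branch.
1/R_eq = 1/33.0 + 1/56.0 + 1/68.0 ⇒ R_eq = 15.91 Ω
V = I_total × R_eq = 14.50 × 15.91 = 230.6 V
P_R3 = V² / R3 = (230.6)² / 68.0 = 782.3 W

782 W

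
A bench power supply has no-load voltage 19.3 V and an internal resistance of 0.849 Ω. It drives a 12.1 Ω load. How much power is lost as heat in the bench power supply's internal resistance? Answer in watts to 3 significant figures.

1.89 W

Internal loss is I²r, with I set by the total series resistance r+R.
I = ε / (r + R) = 19.3 / (0.849 + 12.1) = 1.490 A
P_int = I² r = (1.490)² × 0.849 = 1.886 W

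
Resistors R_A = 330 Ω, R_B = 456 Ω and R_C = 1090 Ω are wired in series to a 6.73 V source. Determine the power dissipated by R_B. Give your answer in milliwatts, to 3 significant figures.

5.87 mW

Series elements share the same current, so find I first, then use P = I²R.
R_total = 330 + 456 + 1090 = 1876 Ω
I = V / R_total = 6.73 / 1876 = 0.003587 A
P_R_B = I² × R_B = (0.003587)² × 456 = 0.005869 W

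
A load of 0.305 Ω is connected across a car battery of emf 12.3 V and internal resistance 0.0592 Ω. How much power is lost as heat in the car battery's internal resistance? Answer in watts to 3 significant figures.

67.5 W

r is in series with the load, so it carries the full circuit current — the loss in it is I²r.
I = ε / (r + R) = 12.3 / (0.0592 + 0.305) = 33.77 A
P_int = I² r = (33.77)² × 0.0592 = 67.52 W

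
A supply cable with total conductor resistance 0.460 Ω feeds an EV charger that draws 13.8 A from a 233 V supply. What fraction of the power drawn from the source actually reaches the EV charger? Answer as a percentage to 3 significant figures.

The supply cable carries the full 13.8 A.
P_line = I² R_line = (13.80)² × 0.460 = 87.60 W
P_source = V I = 233 × 13.80 = 3215 W; P_load = 3128 W
η = P_load / P_source = 3128 / 3215 = 0.9728

97.3 %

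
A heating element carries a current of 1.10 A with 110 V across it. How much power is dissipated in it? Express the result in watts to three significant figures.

With V and I both given, power follows immediately from P = V I.
P = 110 V × 1.100 A = 121.0 W

121 W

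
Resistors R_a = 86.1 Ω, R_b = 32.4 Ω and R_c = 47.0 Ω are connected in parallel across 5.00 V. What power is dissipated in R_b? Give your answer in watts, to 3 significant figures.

0.772 W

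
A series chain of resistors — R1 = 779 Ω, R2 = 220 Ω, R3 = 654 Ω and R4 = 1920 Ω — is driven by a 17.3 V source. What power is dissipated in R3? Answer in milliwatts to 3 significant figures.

Every series element carries the same I. Get I from the total resistance, then P = I² × R3.
R_total = 779 + 220 + 654 + 1920 = 3573 Ω
I = V / R_total = 17.3 / 3573 = 0.004842 A
P_R3 = I² × R3 = (0.004842)² × 654 = 0.01533 W

15.3 mW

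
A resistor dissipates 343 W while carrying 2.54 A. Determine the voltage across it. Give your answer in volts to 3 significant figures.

Inverting the appropriate power form: V = P / I.
V = 343 / 2.540 = 135.0 V

135 V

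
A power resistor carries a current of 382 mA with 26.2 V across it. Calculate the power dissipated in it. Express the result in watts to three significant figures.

10.0 W

Since both terminal voltage and current are stated, P = V I gives the power in one step.
P = 26.2 V × 0.3820 A = 10.01 W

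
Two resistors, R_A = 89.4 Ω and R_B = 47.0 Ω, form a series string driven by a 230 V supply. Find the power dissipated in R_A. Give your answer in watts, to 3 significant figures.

Series elements share the same current, so find I first, then use P = I²R.
R_total = 89.4 + 47.0 = 136.4 Ω
I = V / R_total = 230 / 136.4 = 1.686 A
P_R_A = I² × R_A = (1.686)² × 89.4 = 254.2 W

254 W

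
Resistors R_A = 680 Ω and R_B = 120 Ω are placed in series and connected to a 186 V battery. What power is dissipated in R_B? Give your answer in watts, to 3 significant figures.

In a series string the same current flows through every resistor — find that current, then P = I²R for the one we want.
R_total = 680 + 120 = 800.0 Ω
I = V / R_total = 186 / 800.0 = 0.2325 A
P_R_B = I² × R_B = (0.2325)² × 120 = 6.487 W

6.49 W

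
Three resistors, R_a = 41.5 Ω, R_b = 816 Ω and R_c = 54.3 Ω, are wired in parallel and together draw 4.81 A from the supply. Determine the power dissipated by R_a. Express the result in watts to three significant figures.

291 W

The branches share the same voltage, but only the total current is given — find V from the equivalent resistance first.
1/R_eq = 1/41.5 + 1/816 + 1/54.3 ⇒ R_eq = 22.86 Ω
V = I_total × R_eq = 4.810 × 22.86 = 110.0 V
P_R_a = V² / R_a = (110.0)² / 41.5 = 291.4 W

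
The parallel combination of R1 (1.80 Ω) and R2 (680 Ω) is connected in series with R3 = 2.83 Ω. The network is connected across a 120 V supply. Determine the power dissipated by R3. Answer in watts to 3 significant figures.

1900 W

Reduce the parallel combination to a single R_p; the circuit then becomes R_p in series with the remaining resistor.
R_p = (1.80×680)/(1.80+680) = 1.795 Ω
R_total = R_p + 2.83 = 1.795 + 2.83 = 4.625 Ω
I = V / R_total = 120 / 4.625 = 25.94 A
R3 carries the full series current, so P = I²R.
P_R3 = (25.94)² × 2.83 = 1905 W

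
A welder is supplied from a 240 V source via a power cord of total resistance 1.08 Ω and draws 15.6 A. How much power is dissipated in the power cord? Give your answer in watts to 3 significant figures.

The power cord and load are in series, so the same current flows in both; the loss is I²R_line.
The power cord carries the full 15.6 A.
P_line = I² R_line = (15.60)² × 1.08 = 262.8 W

263 W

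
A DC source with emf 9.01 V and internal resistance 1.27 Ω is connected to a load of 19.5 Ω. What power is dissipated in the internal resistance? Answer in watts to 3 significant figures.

0.239 W

The internal resistance carries the same current as the load; P_int = I²r.
I = ε / (r + R) = 9.01 / (1.27 + 19.5) = 0.4338 A
P_int = I² r = (0.4338)² × 1.27 = 0.2390 W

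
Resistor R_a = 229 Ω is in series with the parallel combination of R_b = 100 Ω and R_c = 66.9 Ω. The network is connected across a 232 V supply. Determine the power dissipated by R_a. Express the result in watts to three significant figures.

Reduce the parallel pair to R_p first; the network is then a simple series string.
R_p = (100×66.9)/(100+66.9) = 40.08 Ω
R_total = 229 + 40.08 = 269.1 Ω
I = V / R_total = 232 / 269.1 = 0.8622 A
The full supply current passes through R_a: P = I²R.
P_R_a = (0.8622)² × 229 = 170.2 W

170 W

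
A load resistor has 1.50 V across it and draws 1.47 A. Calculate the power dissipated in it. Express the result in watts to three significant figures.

2.21 W

Both the voltage across and the current through the element are known, so P = V I applies directly.
P = 1.50 V × 1.470 A = 2.205 W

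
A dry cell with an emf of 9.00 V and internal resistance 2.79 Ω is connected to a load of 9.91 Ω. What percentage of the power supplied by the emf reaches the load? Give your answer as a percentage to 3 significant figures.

78.0 %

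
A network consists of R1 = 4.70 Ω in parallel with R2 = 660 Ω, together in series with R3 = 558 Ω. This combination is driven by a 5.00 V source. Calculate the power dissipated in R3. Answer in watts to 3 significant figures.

Reduce the parallel combination to a single R_p; the circuit then becomes R_p in series with the remaining resistor.
R_p = (4.70×660)/(4.70+660) = 4.667 Ω
R_total = R_p + 558 = 4.667 + 558 = 562.7 Ω
I = V / R_total = 5.00 / 562.7 = 0.008886 A
R3 carries the full series current, so P = I²R.
P_R3 = (0.008886)² × 558 = 0.04406 W

0.0441 W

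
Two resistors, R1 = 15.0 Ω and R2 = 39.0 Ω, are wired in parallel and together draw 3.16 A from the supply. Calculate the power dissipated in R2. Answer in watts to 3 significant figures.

Parallel branches share V, not I — compute V via R_eq, then use V²/R for the target branch.
1/R_eq = 1/15.0 + 1/39.0 ⇒ R_eq = 10.83 Ω
V = I_total × R_eq = 3.160 × 10.83 = 34.23 V
P_R2 = V² / R2 = (34.23)² / 39.0 = 30.05 W

30.0 W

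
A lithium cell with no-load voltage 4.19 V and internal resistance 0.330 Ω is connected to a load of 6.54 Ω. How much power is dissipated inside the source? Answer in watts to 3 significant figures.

0.123 W

r is in series with the load, so it carries the full circuit current — the loss in it is I²r.
I = ε / (r + R) = 4.19 / (0.330 + 6.54) = 0.6099 A
P_int = I² r = (0.6099)² × 0.330 = 0.1228 W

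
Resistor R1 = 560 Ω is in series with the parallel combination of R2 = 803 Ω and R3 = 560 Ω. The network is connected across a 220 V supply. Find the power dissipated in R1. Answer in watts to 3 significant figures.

34.2 W

First combine the parallel branches into one equivalent R_p, then R1 + R_p is a series pair.
R_p = (803×560)/(803+560) = 329.9 Ω
R_total = 560 + 329.9 = 889.9 Ω
I = V / R_total = 220 / 889.9 = 0.2472 A
All the current flows through R1; use P = I²R.
P_R1 = (0.2472)² × 560 = 34.22 W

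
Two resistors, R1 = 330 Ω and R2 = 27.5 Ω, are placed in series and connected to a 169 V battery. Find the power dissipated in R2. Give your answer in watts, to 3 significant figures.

The current is common to all series resistors; compute it, then apply P = I²R for the target.
R_total = 330 + 27.5 = 357.5 Ω
I = V / R_total = 169 / 357.5 = 0.4727 A
P_R2 = I² × R2 = (0.4727)² × 27.5 = 6.145 W

6.15 W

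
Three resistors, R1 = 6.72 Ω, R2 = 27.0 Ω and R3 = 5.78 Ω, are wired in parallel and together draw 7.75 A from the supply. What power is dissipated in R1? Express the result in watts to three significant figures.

Parallel branches share V, not I — compute V via R_eq, then use V²/R for the target branch.
1/R_eq = 1/6.72 + 1/27.0 + 1/5.78 ⇒ R_eq = 2.787 Ω
V = I_total × R_eq = 7.750 × 2.787 = 21.60 V
P_R1 = V² / R1 = (21.60)² / 6.72 = 69.41 W

69.4 W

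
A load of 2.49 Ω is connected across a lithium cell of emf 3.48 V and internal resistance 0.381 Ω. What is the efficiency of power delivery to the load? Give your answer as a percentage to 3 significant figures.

86.7 %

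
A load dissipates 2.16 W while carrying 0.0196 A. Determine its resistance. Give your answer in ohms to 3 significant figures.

5620 Ω

Rearranging the power relation for the two known quantities gives R = P / I².
R = 2.16 / (0.01960)² = 5623 Ω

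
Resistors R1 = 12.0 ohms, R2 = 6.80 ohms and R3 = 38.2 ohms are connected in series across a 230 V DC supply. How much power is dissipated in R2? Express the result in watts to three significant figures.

111 W

Series elements share the same current, so find I first, then use P = I²R.
R_total = 12.0 + 6.80 + 38.2 = 57.00 Ω
I = V / R_total = 230 / 57.00 = 4.035 A
P_R2 = I² × R2 = (4.035)² × 6.80 = 110.7 W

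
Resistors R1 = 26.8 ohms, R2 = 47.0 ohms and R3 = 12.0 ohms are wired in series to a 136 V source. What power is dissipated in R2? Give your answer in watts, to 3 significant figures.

118 W

The current is common to all series resistors; compute it, then apply P = I²R for the target.
R_total = 26.8 + 47.0 + 12.0 = 85.80 Ω
I = V / R_total = 136 / 85.80 = 1.585 A
P_R2 = I² × R2 = (1.585)² × 47.0 = 118.1 W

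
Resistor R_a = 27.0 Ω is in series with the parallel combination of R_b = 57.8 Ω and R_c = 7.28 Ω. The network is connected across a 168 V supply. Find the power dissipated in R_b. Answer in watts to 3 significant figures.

18.2 W

First combine the parallel branches into one equivalent R_p, then R_a + R_p is a series pair.
R_p = (57.8×7.28)/(57.8+7.28) = 6.466 Ω
R_total = 27.0 + 6.466 = 33.47 Ω
I = V / R_total = 168 / 33.47 = 5.020 A
Voltage across the parallel pair: V_p = I × R_p = 5.020 × 6.466 = 32.46 V
R_b sees V_p directly, so P = V_p² / R_b.
P_R_b = (32.46)² / 57.8 = 18.23 W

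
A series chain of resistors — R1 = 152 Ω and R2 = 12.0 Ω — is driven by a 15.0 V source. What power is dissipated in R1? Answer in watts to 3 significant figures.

1.27 W

In a series string the same current flows through every resistor — find that current, then P = I²R for the one we want.
R_total = 152 + 12.0 = 164.0 Ω
I = V / R_total = 15.0 / 164.0 = 0.09146 A
P_R1 = I² × R1 = (0.09146)² × 152 = 1.272 W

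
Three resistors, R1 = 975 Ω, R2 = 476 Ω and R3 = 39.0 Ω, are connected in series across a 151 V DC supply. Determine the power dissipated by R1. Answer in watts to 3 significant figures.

Since the resistors are in series they all carry the loop current I = V/R_total; the power in any one is I²R.
R_total = 975 + 476 + 39.0 = 1490 Ω
I = V / R_total = 151 / 1490 = 0.1013 A
P_R1 = I² × R1 = (0.1013)² × 975 = 10.01 W

10.0 W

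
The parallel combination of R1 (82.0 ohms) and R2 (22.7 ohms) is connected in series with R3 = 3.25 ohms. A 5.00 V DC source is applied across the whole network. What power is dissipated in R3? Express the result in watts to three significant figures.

Collapse the R1‖R2 pair into one equivalent R_p; then R_p and R3 form a series string.
R_p = (82.0×22.7)/(82.0+22.7) = 17.78 Ω
R_total = R_p + 3.25 = 17.78 + 3.25 = 21.03 Ω
I = V / R_total = 5.00 / 21.03 = 0.2378 A
All the supply current flows through R3; use P = I²R3.
P_R3 = (0.2378)² × 3.25 = 0.1837 W

0.184 W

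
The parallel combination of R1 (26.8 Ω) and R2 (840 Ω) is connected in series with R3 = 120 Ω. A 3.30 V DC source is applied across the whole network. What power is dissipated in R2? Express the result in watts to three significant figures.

Reduce the parallel combination to a single R_p; the circuit then becomes R_p in series with the remaining resistor.
R_p = (26.8×840)/(26.8+840) = 25.97 Ω
R_total = R_p + 120 = 25.97 + 120 = 146.0 Ω
I = V / R_total = 3.30 / 146.0 = 0.02261 A
Voltage across the parallel pair: V_p = I × R_p = 0.02261 × 25.97 = 0.5871 V
R2 sits across V_p; its power is V_p²/R.
P_R2 = (0.5871)² / 840 = 0.0004104 W

0.000410 W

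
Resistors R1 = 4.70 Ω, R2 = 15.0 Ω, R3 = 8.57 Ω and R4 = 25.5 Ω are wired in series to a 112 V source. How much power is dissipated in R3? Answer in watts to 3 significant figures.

Since the resistors are in series they all carry the loop current I = V/R_total; the power in any one is I²R.
R_total = 4.70 + 15.0 + 8.57 + 25.5 = 53.77 Ω
I = V / R_total = 112 / 53.77 = 2.083 A
P_R3 = I² × R3 = (2.083)² × 8.57 = 37.18 W

37.2 W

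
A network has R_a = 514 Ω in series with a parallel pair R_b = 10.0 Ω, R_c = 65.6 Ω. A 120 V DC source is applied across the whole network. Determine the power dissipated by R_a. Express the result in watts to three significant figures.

Collapse R_b‖R_c to a single equivalent, reducing the network to two series elements.
R_p = (10.0×65.6)/(10.0+65.6) = 8.677 Ω
R_total = 514 + 8.677 = 522.7 Ω
I = V / R_total = 120 / 522.7 = 0.2296 A
R_a carries the full series current, so P = I²R.
P_R_a = (0.2296)² × 514 = 27.09 W

27.1 W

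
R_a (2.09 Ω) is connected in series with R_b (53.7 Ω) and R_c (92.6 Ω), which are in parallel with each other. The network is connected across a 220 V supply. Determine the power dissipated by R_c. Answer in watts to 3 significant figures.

First combine the parallel branches into one equivalent R_p, then R_a + R_p is a series pair.
R_p = (53.7×92.6)/(53.7+92.6) = 33.99 Ω
R_total = 2.09 + 33.99 = 36.08 Ω
I = V / R_total = 220 / 36.08 = 6.098 A
Voltage across the parallel pair: V_p = I × R_p = 6.098 × 33.99 = 207.3 V
With V_p across R_c, its power is V_p²/R_c.
P_R_c = (207.3)² / 92.6 = 463.9 W

464 W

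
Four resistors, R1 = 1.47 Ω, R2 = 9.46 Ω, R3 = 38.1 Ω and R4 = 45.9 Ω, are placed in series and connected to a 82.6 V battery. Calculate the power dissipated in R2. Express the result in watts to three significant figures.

The current is common to all series resistors; compute it, then apply P = I²R for the target.
R_total = 1.47 + 9.46 + 38.1 + 45.9 = 94.93 Ω
I = V / R_total = 82.6 / 94.93 = 0.8701 A
P_R2 = I² × R2 = (0.8701)² × 9.46 = 7.162 W

7.16 W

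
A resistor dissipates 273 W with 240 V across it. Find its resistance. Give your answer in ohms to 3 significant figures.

211 Ω

The two known quantities fix the third via R = V² / P.
R = (240)² / 273 = 211.0 Ω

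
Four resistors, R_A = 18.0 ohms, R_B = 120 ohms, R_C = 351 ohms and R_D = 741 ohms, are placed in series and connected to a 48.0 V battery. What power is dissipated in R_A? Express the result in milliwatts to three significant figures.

The current is common to all series resistors; compute it, then apply P = I²R for the target.
R_total = 18.0 + 120 + 351 + 741 = 1230 Ω
I = V / R_total = 48.0 / 1230 = 0.03902 A
P_R_A = I² × R_A = (0.03902)² × 18.0 = 0.02741 W

27.4 mW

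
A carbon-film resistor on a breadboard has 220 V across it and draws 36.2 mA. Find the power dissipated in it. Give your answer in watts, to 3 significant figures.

Both the voltage across and the current through the element are known, so P = V I applies directly.
P = 220 V × 0.03620 A = 7.964 W

7.96 W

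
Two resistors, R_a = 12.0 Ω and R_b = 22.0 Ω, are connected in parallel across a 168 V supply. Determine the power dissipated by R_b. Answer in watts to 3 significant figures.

R_b sits directly across the source, so P = V²/R with V = 168 V.
P_R_b = V² / R_b = (168)² / 22.0 Ω = 1283 W

1280 W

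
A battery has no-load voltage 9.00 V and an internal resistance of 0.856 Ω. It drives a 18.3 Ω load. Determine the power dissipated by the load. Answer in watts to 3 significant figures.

The internal resistance and the load are in series, so the same I flows through both; get I from ε/(r+R), then I²R for the load.
I = ε / (r + R) = 9.00 / (0.856 + 18.3) = 0.4698 A
P_load = I² R = (0.4698)² × 18.3 = 4.039 W

4.04 W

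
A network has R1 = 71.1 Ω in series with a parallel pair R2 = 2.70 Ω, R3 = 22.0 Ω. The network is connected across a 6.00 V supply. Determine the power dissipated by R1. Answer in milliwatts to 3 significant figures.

First combine the parallel branches into one equivalent R_p, then R1 + R_p is a series pair.
R_p = (2.70×22.0)/(2.70+22.0) = 2.405 Ω
R_total = 71.1 + 2.405 = 73.50 Ω
I = V / R_total = 6.00 / 73.50 = 0.08163 A
The full supply current passes through R1: P = I²R.
P_R1 = (0.08163)² × 71.1 = 0.4737 W

474 mW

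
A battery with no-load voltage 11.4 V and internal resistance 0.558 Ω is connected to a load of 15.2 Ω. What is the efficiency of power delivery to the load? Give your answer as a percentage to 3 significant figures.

96.5 %

The source delivers εI, of which I²R reaches the load and I²r is lost; since I is common, η = R/(R+r).
η = R / (R + r) = 15.2 / (15.2 + 0.558) = 0.9646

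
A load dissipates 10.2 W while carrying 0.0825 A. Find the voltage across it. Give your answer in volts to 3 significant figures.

Inverting the appropriate power form: V = P / I.
V = 10.2 / 0.08250 = 123.6 V

124 V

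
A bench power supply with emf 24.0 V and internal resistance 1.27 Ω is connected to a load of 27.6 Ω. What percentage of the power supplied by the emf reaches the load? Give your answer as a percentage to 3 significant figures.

95.6 %

The source delivers εI, of which I²R reaches the load and I²r is lost; since I is common, η = R/(R+r).
η = R / (R + r) = 27.6 / (27.6 + 1.27) = 0.9560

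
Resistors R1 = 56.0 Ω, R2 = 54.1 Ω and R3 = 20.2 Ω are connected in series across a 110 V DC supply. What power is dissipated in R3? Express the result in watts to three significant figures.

The current is common to all series resistors; compute it, then apply P = I²R for the target.
R_total = 56.0 + 54.1 + 20.2 = 130.3 Ω
I = V / R_total = 110 / 130.3 = 0.8442 A
P_R3 = I² × R3 = (0.8442)² × 20.2 = 14.40 W

14.4 W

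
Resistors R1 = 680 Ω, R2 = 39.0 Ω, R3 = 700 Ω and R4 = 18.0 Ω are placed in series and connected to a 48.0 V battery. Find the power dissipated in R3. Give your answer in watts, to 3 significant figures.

0.781 W

Every series element carries the same I. Get I from the total resistance, then P = I² × R3.
R_total = 680 + 39.0 + 700 + 18.0 = 1437 Ω
I = V / R_total = 48.0 / 1437 = 0.03340 A
P_R3 = I² × R3 = (0.03340)² × 700 = 0.7810 W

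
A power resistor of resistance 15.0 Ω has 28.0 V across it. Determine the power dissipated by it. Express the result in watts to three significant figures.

V and R are stated; P = V²/R avoids computing the current.
P = (28.0 V)² / 15.0 Ω = 52.27 W

52.3 W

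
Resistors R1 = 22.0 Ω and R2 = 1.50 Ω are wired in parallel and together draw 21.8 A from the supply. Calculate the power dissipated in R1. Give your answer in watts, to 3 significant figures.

42.6 W

Only the total current is stated, so first find the parallel equivalent to get the voltage across the combination.
1/R_eq = 1/22.0 + 1/1.50 ⇒ R_eq = 1.404 Ω
V = I_total × R_eq = 21.80 × 1.404 = 30.61 V
P_R1 = V² / R1 = (30.61)² / 22.0 = 42.60 W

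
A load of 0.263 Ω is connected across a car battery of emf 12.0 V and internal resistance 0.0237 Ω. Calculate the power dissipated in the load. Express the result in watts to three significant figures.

With r and R in series, I = ε/(r+R); the load dissipates I²R.
I = ε / (r + R) = 12.0 / (0.0237 + 0.263) = 41.86 A
P_load = I² R = (41.86)² × 0.263 = 460.7 W

461 W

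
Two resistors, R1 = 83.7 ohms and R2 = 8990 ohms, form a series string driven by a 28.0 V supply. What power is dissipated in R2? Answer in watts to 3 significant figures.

In a series string the same current flows through every resistor — find that current, then P = I²R for the one we want.
R_total = 83.7 + 8990 = 9074 Ω
I = V / R_total = 28.0 / 9074 = 0.003086 A
P_R2 = I² × R2 = (0.003086)² × 8990 = 0.08561 W

0.0856 W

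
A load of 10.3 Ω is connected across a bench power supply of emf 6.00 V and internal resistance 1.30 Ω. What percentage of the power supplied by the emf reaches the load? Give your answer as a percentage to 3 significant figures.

Both r and R carry the same current, so the power split is just the resistance split: η = R/(R+r).
η = R / (R + r) = 10.3 / (10.3 + 1.30) = 0.8879

88.8 %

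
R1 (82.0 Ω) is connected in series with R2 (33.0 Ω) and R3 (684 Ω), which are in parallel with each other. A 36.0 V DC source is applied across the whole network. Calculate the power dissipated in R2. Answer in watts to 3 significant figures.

3.02 W

First combine the parallel branches into one equivalent R_p, then R1 + R_p is a series pair.
R_p = (33.0×684)/(33.0+684) = 31.48 Ω
R_total = 82.0 + 31.48 = 113.5 Ω
I = V / R_total = 36.0 / 113.5 = 0.3172 A
Voltage across the parallel pair: V_p = I × R_p = 0.3172 × 31.48 = 9.987 V
R2 sees V_p directly, so P = V_p² / R2.
P_R2 = (9.987)² / 33.0 = 3.022 W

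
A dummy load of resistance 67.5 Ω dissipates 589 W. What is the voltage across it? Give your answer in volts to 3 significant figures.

Inverting the appropriate power form: V = √(P R).
V = √(589 × 67.5) = 199.4 V

199 V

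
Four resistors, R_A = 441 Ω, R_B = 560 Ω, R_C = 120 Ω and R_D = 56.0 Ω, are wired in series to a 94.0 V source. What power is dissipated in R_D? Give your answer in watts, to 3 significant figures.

The current is common to all series resistors; compute it, then apply P = I²R for the target.
R_total = 441 + 560 + 120 + 56.0 = 1177 Ω
I = V / R_total = 94.0 / 1177 = 0.07986 A
P_R_D = I² × R_D = (0.07986)² × 56.0 = 0.3572 W

0.357 W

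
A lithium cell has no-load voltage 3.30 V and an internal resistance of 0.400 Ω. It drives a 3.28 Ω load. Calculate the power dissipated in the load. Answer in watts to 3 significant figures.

2.64 W

The internal resistance and the load are in series, so the same I flows through both; get I from ε/(r+R), then I²R for the load.
I = ε / (r + R) = 3.30 / (0.400 + 3.28) = 0.8967 A
P_load = I² R = (0.8967)² × 3.28 = 2.638 W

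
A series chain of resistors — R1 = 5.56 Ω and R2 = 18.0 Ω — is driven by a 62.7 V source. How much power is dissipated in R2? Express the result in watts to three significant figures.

127 W

In a series string the same current flows through every resistor — find that current, then P = I²R for the one we want.
R_total = 5.56 + 18.0 = 23.56 Ω
I = V / R_total = 62.7 / 23.56 = 2.661 A
P_R2 = I² × R2 = (2.661)² × 18.0 = 127.5 W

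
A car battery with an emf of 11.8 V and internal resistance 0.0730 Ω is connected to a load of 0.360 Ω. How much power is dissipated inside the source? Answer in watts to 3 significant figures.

r is in series with the load, so it carries the full circuit current — the loss in it is I²r.
I = ε / (r + R) = 11.8 / (0.0730 + 0.360) = 27.25 A
P_int = I² r = (27.25)² × 0.0730 = 54.21 W

54.2 W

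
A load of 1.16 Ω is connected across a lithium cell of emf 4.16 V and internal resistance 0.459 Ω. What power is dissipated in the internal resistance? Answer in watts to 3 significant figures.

Internal loss is I²r, with I set by the total series resistance r+R.
I = ε / (r + R) = 4.16 / (0.459 + 1.16) = 2.569 A
P_int = I² r = (2.569)² × 0.459 = 3.030 W

3.03 W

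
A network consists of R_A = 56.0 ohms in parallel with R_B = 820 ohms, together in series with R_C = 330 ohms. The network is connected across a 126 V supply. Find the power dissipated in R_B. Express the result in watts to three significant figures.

Collapse the R_A‖R_B pair into one equivalent R_p; then R_p and R_C form a series string.
R_p = (56.0×820)/(56.0+820) = 52.42 Ω
R_total = R_p + 330 = 52.42 + 330 = 382.4 Ω
I = V / R_total = 126 / 382.4 = 0.3295 A
Voltage across the parallel pair: V_p = I × R_p = 0.3295 × 52.42 = 17.27 V
Use P = V²/R for R_B with V = V_p.
P_R_B = (17.27)² / 820 = 0.3638 W

0.364 W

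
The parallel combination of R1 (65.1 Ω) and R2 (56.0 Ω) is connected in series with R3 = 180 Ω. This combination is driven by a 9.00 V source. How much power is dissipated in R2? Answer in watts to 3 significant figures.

0.0297 W

Collapse the R1‖R2 pair into one equivalent R_p; then R_p and R3 form a series string.
R_p = (65.1×56.0)/(65.1+56.0) = 30.10 Ω
R_total = R_p + 180 = 30.10 + 180 = 210.1 Ω
I = V / R_total = 9.00 / 210.1 = 0.04284 A
Voltage across the parallel pair: V_p = I × R_p = 0.04284 × 30.10 = 1.290 V
R2 has V_p across it, so P = V_p²/R2.
P_R2 = (1.290)² / 56.0 = 0.02969 W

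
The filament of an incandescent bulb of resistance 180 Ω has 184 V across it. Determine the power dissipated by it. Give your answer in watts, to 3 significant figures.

188 W

With V across and R both known, P = V²/R gives the dissipation directly.
P = (184 V)² / 180 Ω = 188.1 W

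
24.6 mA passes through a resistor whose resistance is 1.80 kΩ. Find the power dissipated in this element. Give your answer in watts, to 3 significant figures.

1.09 W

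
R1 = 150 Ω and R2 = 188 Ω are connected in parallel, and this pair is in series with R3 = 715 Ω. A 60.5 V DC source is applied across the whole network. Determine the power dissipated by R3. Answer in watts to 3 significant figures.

Reduce the parallel combination to a single R_p; the circuit then becomes R_p in series with the remaining resistor.
R_p = (150×188)/(150+188) = 83.43 Ω
R_total = R_p + 715 = 83.43 + 715 = 798.4 Ω
I = V / R_total = 60.5 / 798.4 = 0.07577 A
R3 is the series element, so its power is I²R.
P_R3 = (0.07577)² × 715 = 4.105 W

4.11 W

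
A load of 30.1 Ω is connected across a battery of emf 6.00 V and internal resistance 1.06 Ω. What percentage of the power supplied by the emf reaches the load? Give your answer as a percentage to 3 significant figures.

96.6 %

Both r and R carry the same current, so the power split is just the resistance split: η = R/(R+r).
η = R / (R + r) = 30.1 / (30.1 + 1.06) = 0.9660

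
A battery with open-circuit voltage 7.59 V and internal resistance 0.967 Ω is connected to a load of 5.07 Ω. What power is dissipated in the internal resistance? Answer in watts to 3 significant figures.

r is in series with the load, so it carries the full circuit current — the loss in it is I²r.
I = ε / (r + R) = 7.59 / (0.967 + 5.07) = 1.257 A
P_int = I² r = (1.257)² × 0.967 = 1.529 W

1.53 W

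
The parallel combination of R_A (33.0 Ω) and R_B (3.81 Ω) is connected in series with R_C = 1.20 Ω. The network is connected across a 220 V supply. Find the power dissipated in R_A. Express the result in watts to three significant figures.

Collapse the R_A‖R_B pair into one equivalent R_p; then R_p and R_C form a series string.
R_p = (33.0×3.81)/(33.0+3.81) = 3.416 Ω
R_total = R_p + 1.20 = 3.416 + 1.20 = 4.616 Ω
I = V / R_total = 220 / 4.616 = 47.66 A
Voltage across the parallel pair: V_p = I × R_p = 47.66 × 3.416 = 162.8 V
Use P = V²/R for R_A with V = V_p.
P_R_A = (162.8)² / 33.0 = 803.2 W

803 W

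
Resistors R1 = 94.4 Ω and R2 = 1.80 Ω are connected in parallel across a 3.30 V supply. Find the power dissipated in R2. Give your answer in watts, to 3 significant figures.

6.05 W

Every branch has 3.30 V across it, so for R2 the power is simply V²/R.
P_R2 = V² / R2 = (3.30)² / 1.80 Ω = 6.050 W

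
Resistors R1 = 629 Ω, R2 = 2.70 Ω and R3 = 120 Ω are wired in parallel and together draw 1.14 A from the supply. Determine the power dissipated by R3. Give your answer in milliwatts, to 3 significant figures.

74.9 mW

Parallel branches share V, not I — compute V via R_eq, then use V²/R for the target branch.
1/R_eq = 1/629 + 1/2.70 + 1/120 ⇒ R_eq = 2.630 Ω
V = I_total × R_eq = 1.140 × 2.630 = 2.998 V
P_R3 = V² / R3 = (2.998)² / 120 = 0.07488 W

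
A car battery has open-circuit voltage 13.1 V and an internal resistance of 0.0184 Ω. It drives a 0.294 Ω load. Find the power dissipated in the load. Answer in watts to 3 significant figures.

517 W

The internal resistance and the load are in series, so the same I flows through both; get I from ε/(r+R), then I²R for the load.
I = ε / (r + R) = 13.1 / (0.0184 + 0.294) = 41.93 A
P_load = I² R = (41.93)² × 0.294 = 517.0 W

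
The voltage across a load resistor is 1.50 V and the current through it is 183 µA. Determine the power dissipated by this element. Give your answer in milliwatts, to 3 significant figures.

Since both terminal voltage and current are stated, P = V I gives the power in one step.
P = 1.50 V × 0.0001830 A = 0.0002745 W

0.275 mW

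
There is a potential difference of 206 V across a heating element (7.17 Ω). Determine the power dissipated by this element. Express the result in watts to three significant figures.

5920 W

With V across and R both known, P = V²/R gives the dissipation directly.
P = (206 V)² / 7.17 Ω = 5919 W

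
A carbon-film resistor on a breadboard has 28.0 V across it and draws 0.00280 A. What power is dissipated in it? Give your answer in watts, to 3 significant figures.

V and I are known directly — P = V I, no intermediate step needed.
P = 28.0 V × 0.002800 A = 0.07840 W

0.0784 W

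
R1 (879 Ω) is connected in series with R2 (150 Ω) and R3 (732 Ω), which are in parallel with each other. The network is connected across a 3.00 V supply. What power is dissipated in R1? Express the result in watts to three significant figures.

Replace R2 and R3 with their parallel equivalent so the circuit becomes R1 in series with R_p.
R_p = (150×732)/(150+732) = 124.5 Ω
R_total = 879 + 124.5 = 1003 Ω
I = V / R_total = 3.00 / 1003 = 0.002990 A
The full supply current passes through R1: P = I²R.
P_R1 = (0.002990)² × 879 = 0.007856 W

0.00786 W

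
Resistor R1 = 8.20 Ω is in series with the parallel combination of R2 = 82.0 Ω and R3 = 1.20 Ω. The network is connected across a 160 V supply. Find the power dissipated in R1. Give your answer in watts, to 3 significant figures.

Collapse R2‖R3 to a single equivalent, reducing the network to two series elements.
R_p = (82.0×1.20)/(82.0+1.20) = 1.183 Ω
R_total = 8.20 + 1.183 = 9.383 Ω
I = V / R_total = 160 / 9.383 = 17.05 A
All the current flows through R1; use P = I²R.
P_R1 = (17.05)² × 8.20 = 2385 W

2380 W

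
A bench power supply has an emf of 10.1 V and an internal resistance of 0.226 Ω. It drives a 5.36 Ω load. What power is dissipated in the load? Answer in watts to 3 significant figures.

With r and R in series, I = ε/(r+R); the load dissipates I²R.
I = ε / (r + R) = 10.1 / (0.226 + 5.36) = 1.808 A
P_load = I² R = (1.808)² × 5.36 = 17.52 W

17.5 W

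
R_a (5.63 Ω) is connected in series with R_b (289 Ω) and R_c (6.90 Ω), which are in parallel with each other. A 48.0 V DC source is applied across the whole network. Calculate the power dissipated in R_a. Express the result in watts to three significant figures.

Reduce the parallel pair to R_p first; the network is then a simple series string.
R_p = (289×6.90)/(289+6.90) = 6.739 Ω
R_total = 5.63 + 6.739 = 12.37 Ω
I = V / R_total = 48.0 / 12.37 = 3.881 A
R_a carries the full series current, so P = I²R.
P_R_a = (3.881)² × 5.63 = 84.78 W

84.8 W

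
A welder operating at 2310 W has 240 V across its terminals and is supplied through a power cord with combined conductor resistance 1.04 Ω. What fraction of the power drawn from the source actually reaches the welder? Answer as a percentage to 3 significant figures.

96.0 %

I = P / V = 2310 / 240 = 9.625 A through the power cord.
P_line = I² R_line = (9.625)² × 1.04 = 96.35 W
P_source = P_load + P_line = 2310 + 96.35 = 2406 W
η = P_load / P_source = 2310 / 2406 = 0.9600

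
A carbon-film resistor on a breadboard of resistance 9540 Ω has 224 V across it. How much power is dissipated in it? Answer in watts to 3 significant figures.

V and R are stated; P = V²/R avoids computing the current.
P = (224 V)² / 9540 Ω = 5.260 W

5.26 W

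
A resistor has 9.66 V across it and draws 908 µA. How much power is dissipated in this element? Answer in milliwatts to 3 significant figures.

8.77 mW

Since both terminal voltage and current are stated, P = V I gives the power in one step.
P = 9.66 V × 0.0009080 A = 0.008771 W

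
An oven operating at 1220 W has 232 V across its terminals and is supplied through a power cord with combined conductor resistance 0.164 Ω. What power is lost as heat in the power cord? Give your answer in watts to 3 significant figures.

Only the current and the line resistance are needed for the I²R loss.
I = P / V = 1220 / 232 = 5.259 A through the power cord.
P_line = I² R_line = (5.259)² × 0.164 = 4.535 W

4.54 W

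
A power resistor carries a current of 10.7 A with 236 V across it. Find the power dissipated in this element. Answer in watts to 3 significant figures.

With V and I both given, power follows immediately from P = V I.
P = 236 V × 10.70 A = 2525 W

2530 W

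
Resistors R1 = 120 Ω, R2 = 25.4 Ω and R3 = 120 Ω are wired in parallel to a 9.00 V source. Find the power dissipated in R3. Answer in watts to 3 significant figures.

0.675 W

Parallel branches share the same voltage; P = V²/R gives the branch power in one step.
P_R3 = V² / R3 = (9.00)² / 120 Ω = 0.6750 W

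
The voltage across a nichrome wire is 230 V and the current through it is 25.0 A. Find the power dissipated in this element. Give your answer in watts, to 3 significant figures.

5750 W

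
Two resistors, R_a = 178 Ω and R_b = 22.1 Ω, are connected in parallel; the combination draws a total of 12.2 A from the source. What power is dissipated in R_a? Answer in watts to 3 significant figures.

Only the total current is stated, so first find the parallel equivalent to get the voltage across the combination.
1/R_eq = 1/178 + 1/22.1 ⇒ R_eq = 19.66 Ω
V = I_total × R_eq = 12.20 × 19.66 = 239.8 V
P_R_a = V² / R_a = (239.8)² / 178 = 323.2 W

323 W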